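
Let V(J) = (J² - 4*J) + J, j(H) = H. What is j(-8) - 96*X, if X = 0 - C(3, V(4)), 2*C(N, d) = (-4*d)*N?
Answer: -2312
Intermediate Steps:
V(J) = J² - 3*J
C(N, d) = -2*N*d (C(N, d) = ((-4*d)*N)/2 = (-4*N*d)/2 = -2*N*d)
X = 24 (X = 0 - (-2)*3*4*(-3 + 4) = 0 - (-2)*3*4*1 = 0 - (-2)*3*4 = 0 - 1*(-24) = 0 + 24 = 24)
j(-8) - 96*X = -8 - 96*24 = -8 - 2304 = -2312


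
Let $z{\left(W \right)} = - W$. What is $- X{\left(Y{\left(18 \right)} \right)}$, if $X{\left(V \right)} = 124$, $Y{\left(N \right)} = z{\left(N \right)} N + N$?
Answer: $-124$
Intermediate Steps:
$Y{\left(N \right)} = N - N^{2}$ ($Y{\left(N \right)} = - N N + N = - N^{2} + N = N - N^{2}$)
$- X{\left(Y{\left(18 \right)} \right)} = \left(-1\right) 124 = -124$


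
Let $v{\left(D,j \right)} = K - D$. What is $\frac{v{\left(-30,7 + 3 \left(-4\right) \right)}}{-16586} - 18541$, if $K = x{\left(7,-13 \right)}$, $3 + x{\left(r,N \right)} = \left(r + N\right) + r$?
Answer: $- \frac{153760527}{8293} \approx -18541.0$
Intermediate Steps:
$x{\left(r,N \right)} = -3 + N + 2 r$ ($x{\left(r,N \right)} = -3 + \left(\left(r + N\right) + r\right) = -3 + \left(\left(N + r\right) + r\right) = -3 + \left(N + 2 r\right) = -3 + N + 2 r$)
$K = -2$ ($K = -3 - 13 + 2 \cdot 7 = -3 - 13 + 14 = -2$)
$v{\left(D,j \right)} = -2 - D$
$\frac{v{\left(-30,7 + 3 \left(-4\right) \right)}}{-16586} - 18541 = \frac{-2 - -30}{-16586} - 18541 = \left(-2 + 30\right) \left(- \frac{1}{16586}\right) - 18541 = 28 \left(- \frac{1}{16586}\right) - 18541 = - \frac{14}{8293} - 18541 = - \frac{153760527}{8293}$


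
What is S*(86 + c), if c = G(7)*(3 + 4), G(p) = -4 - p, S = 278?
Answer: 2502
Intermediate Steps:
c = -77 (c = (-4 - 1*7)*(3 + 4) = (-4 - 7)*7 = -11*7 = -77)
S*(86 + c) = 278*(86 - 77) = 278*9 = 2502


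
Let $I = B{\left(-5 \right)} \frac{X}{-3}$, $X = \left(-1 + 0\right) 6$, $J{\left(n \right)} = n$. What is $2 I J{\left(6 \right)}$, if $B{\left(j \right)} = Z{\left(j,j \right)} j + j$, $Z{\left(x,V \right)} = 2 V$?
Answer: $1080$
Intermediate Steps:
$X = -6$ ($X = \left(-1\right) 6 = -6$)
$B{\left(j \right)} = j + 2 j^{2}$ ($B{\left(j \right)} = 2 j j + j = 2 j^{2} + j = j + 2 j^{2}$)
$I = 90$ ($I = - 5 \left(1 + 2 \left(-5\right)\right) \left(- \frac{6}{-3}\right) = - 5 \left(1 - 10\right) \left(\left(-6\right) \left(- \frac{1}{3}\right)\right) = \left(-5\right) \left(-9\right) 2 = 45 \cdot 2 = 90$)
$2 I J{\left(6 \right)} = 2 \cdot 90 \cdot 6 = 180 \cdot 6 = 1080$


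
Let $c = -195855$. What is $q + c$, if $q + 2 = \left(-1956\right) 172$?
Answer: $-532289$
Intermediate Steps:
$q = -336434$ ($q = -2 - 336432 = -336434$)
$q + c = -336434 - 195855 = -532289$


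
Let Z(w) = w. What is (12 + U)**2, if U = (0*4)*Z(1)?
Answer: 144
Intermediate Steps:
U = 0 (U = (0*4)*1 = 0*1 = 0)
(12 + U)**2 = (12 + 0)**2 = 12**2 = 144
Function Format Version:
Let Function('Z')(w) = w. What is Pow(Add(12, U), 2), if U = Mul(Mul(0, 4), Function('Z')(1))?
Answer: 144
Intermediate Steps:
U = 0 (U = Mul(Mul(0, 4), 1) = Mul(0, 1) = 0)
Pow(Add(12, U), 2) = Pow(Add(12, 0), 2) = Pow(12, 2) = 144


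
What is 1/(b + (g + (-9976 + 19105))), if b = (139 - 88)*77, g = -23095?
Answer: -1/10039 ≈ -9.9611e-5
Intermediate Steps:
b = 3927 (b = 51*77 = 3927)
1/(b + (g + (-9976 + 19105))) = 1/(3927 + (-23095 + (-9976 + 19105))) = 1/(3927 + (-23095 + 9129)) = 1/(3927 - 13966) = 1/(-10039) = -1/10039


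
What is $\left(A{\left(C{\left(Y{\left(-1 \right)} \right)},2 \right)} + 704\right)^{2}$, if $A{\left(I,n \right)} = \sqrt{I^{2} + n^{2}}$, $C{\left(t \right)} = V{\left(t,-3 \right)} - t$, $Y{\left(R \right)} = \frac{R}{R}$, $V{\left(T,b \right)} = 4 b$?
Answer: $\left(704 + \sqrt{173}\right)^{2} \approx 5.1431 \cdot 10^{5}$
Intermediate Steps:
$Y{\left(R \right)} = 1$
$C{\left(t \right)} = -12 - t$ ($C{\left(t \right)} = 4 \left(-3\right) - t = -12 - t$)
$\left(A{\left(C{\left(Y{\left(-1 \right)} \right)},2 \right)} + 704\right)^{2} = \left(\sqrt{\left(-12 - 1\right)^{2} + 2^{2}} + 704\right)^{2} = \left(\sqrt{\left(-12 - 1\right)^{2} + 4} + 704\right)^{2} = \left(\sqrt{\left(-13\right)^{2} + 4} + 704\right)^{2} = \left(\sqrt{169 + 4} + 704\right)^{2} = \left(\sqrt{173} + 704\right)^{2} = \left(704 + \sqrt{173}\right)^{2}$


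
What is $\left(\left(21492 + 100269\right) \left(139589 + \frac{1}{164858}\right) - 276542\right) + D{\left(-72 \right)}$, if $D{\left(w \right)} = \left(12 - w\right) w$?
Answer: $\frac{2801961788220023}{164858} \approx 1.6996 \cdot 10^{10}$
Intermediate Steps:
$D{\left(w \right)} = w \left(12 - w\right)$
$\left(\left(21492 + 100269\right) \left(139589 + \frac{1}{164858}\right) - 276542\right) + D{\left(-72 \right)} = \left(\left(21492 + 100269\right) \left(139589 + \frac{1}{164858}\right) - 276542\right) - 72 \left(12 - -72\right) = \left(121761 \left(139589 + \frac{1}{164858}\right) - 276542\right) - 72 \left(12 + 72\right) = \left(121761 \cdot \frac{23012363363}{164858} - 276542\right) - 6048 = \left(\frac{2802008375442243}{164858} - 276542\right) - 6048 = \frac{2801962785281207}{164858} - 6048 = \frac{2801961788220023}{164858}$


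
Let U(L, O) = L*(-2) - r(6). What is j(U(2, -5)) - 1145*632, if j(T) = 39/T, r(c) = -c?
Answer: -1447241/2 ≈ -7.2362e+5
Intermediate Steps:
U(L, O) = 6 - 2*L (U(L, O) = L*(-2) - (-1)*6 = -2*L - 1*(-6) = -2*L + 6 = 6 - 2*L)
j(U(2, -5)) - 1145*632 = 39/(6 - 2*2) - 1145*632 = 39/(6 - 4) - 723640 = 39/2 - 723640 = -1447241/2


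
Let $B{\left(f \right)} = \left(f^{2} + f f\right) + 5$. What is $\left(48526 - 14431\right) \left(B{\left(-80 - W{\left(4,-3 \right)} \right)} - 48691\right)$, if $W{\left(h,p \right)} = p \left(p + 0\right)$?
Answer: $-1119816180$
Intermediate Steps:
$W{\left(h,p \right)} = p^{2}$ ($W{\left(h,p \right)} = p p = p^{2}$)
$B{\left(f \right)} = 5 + 2 f^{2}$ ($B{\left(f \right)} = \left(f^{2} + f^{2}\right) + 5 = 2 f^{2} + 5 = 5 + 2 f^{2}$)
$\left(48526 - 14431\right) \left(B{\left(-80 - W{\left(4,-3 \right)} \right)} - 48691\right) = \left(48526 - 14431\right) \left(\left(5 + 2 \left(-80 - \left(-3\right)^{2}\right)^{2}\right) - 48691\right) = 34095 \left(\left(5 + 2 \left(-80 - 9\right)^{2}\right) - 48691\right) = 34095 \left(\left(5 + 2 \left(-89\right)^{2}\right) - 48691\right) = 34095 \left(\left(5 + 2 \cdot 7921\right) - 48691\right) = 34095 \left(\left(5 + 15842\right) - 48691\right) = 34095 \left(15847 - 48691\right) = 34095 \left(-32844\right) = -1119816180$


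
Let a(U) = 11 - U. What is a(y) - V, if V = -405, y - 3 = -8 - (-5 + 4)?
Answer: 420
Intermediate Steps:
y = -4 (y = 3 + (-8 - (-5 + 4)) = 3 + (-8 - 1*(-1)) = 3 + (-8 + 1) = 3 - 7 = -4)
a(y) - V = (11 - 1*(-4)) - 1*(-405) = (11 + 4) + 405 = 15 + 405 = 420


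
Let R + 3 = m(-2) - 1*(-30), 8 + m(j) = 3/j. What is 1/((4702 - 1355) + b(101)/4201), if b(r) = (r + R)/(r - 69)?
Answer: 268864/899888045 ≈ 0.00029877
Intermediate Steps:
m(j) = -8 + 3/j
R = 35/2 (R = -3 + ((-8 + 3/(-2)) - 1*(-30)) = -3 + ((-8 + 3*(-½)) + 30) = -3 + ((-8 - 3/2) + 30) = -3 + (-19/2 + 30) = -3 + 41/2 = 35/2 ≈ 17.500)
b(r) = (35/2 + r)/(-69 + r) (b(r) = (r + 35/2)/(r - 69) = (35/2 + r)/(-69 + r))
1/((4702 - 1355) + b(101)/4201) = 1/((4702 - 1355) + ((35/2 + 101)/(-69 + 101))/4201) = 1/(3347 + ((237/2)/32)*(1/4201)) = 1/(3347 + ((1/32)*(237/2))*(1/4201)) = 1/(3347 + (237/64)*(1/4201)) = 1/(3347 + 237/268864) = 1/(899888045/268864) = 268864/899888045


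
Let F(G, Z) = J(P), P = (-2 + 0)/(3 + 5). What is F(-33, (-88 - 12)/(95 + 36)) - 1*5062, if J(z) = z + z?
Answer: -10125/2 ≈ -5062.5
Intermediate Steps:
P = -¼ (P = -2/8 = -2*⅛ = -¼ ≈ -0.25000)
J(z) = 2*z
F(G, Z) = -½ (F(G, Z) = 2*(-¼) = -½)
F(-33, (-88 - 12)/(95 + 36)) - 1*5062 = -½ - 1*5062 = -½ - 5062 = -10125/2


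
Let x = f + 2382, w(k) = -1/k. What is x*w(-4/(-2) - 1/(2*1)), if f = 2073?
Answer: -2970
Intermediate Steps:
x = 4455 (x = 2073 + 2382 = 4455)
x*w(-4/(-2) - 1/(2*1)) = 4455*(-1/(-4/(-2) - 1/(2*1))) = 4455*(-1/(-4*(-1/2) - 1/2)) = 4455*(-1/(2 - 1*1/2)) = 4455*(-1/(2 - 1/2)) = 4455*(-1/3/2) = 4455*(-1*2/3) = 4455*(-2/3) = -2970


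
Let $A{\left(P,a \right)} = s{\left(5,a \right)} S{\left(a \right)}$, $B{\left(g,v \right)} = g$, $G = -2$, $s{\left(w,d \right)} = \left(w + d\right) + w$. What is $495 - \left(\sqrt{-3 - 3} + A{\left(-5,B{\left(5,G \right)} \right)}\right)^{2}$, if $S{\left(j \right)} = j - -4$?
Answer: $495 - \left(135 + i \sqrt{6}\right)^{2} \approx -17724.0 - 661.36 i$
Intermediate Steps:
$s{\left(w,d \right)} = d + 2 w$ ($s{\left(w,d \right)} = \left(d + w\right) + w = d + 2 w$)
$S{\left(j \right)} = 4 + j$ ($S{\left(j \right)} = j + 4 = 4 + j$)
$A{\left(P,a \right)} = \left(4 + a\right) \left(10 + a\right)$ ($A{\left(P,a \right)} = \left(a + 2 \cdot 5\right) \left(4 + a\right) = \left(a + 10\right) \left(4 + a\right) = \left(10 + a\right) \left(4 + a\right) = \left(4 + a\right) \left(10 + a\right)$)
$495 - \left(\sqrt{-3 - 3} + A{\left(-5,B{\left(5,G \right)} \right)}\right)^{2} = 495 - \left(\sqrt{-3 - 3} + \left(4 + 5\right) \left(10 + 5\right)\right)^{2} = 495 - \left(\sqrt{-6} + 9 \cdot 15\right)^{2} = 495 - \left(i \sqrt{6} + 135\right)^{2} = 495 - \left(135 + i \sqrt{6}\right)^{2}$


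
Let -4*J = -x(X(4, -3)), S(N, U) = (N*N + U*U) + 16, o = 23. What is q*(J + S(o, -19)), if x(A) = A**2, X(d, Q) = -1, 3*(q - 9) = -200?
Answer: -627125/12 ≈ -52260.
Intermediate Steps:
q = -173/3 (q = 9 + (1/3)*(-200) = 9 - 200/3 = -173/3 ≈ -57.667)
S(N, U) = 16 + N**2 + U**2 (S(N, U) = (N**2 + U**2) + 16 = 16 + N**2 + U**2)
J = 1/4 (J = -(-1)*(-1)**2/4 = -(-1)/4 = -1/4*(-1) = 1/4 ≈ 0.25000)
q*(J + S(o, -19)) = -173*(1/4 + (16 + 23**2 + (-19)**2))/3 = -173*(1/4 + (16 + 529 + 361))/3 = -173*(1/4 + 906)/3 = -173/3*3625/4 = -627125/12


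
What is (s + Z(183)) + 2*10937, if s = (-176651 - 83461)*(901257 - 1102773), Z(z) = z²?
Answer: 52416785155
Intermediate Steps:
s = 52416729792 (s = -260112*(-201516) = 52416729792)
(s + Z(183)) + 2*10937 = (52416729792 + 183²) + 2*10937 = (52416729792 + 33489) + 21874 = 52416763281 + 21874 = 52416785155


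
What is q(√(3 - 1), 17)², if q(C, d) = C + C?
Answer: 8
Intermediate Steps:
q(C, d) = 2*C
q(√(3 - 1), 17)² = (2*√(3 - 1))² = (2*√2)² = 8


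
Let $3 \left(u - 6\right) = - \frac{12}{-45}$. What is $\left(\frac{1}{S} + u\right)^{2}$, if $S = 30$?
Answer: $\frac{303601}{8100} \approx 37.482$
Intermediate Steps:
$u = \frac{274}{45}$ ($u = 6 + \frac{\left(-12\right) \frac{1}{-45}}{3} = 6 + \frac{\left(-12\right) \left(- \frac{1}{45}\right)}{3} = 6 + \frac{1}{3} \cdot \frac{4}{15} = 6 + \frac{4}{45} = \frac{274}{45} \approx 6.0889$)
$\left(\frac{1}{S} + u\right)^{2} = \left(\frac{1}{30} + \frac{274}{45}\right)^{2} = \left(\frac{551}{90}\right)^{2} = \frac{303601}{8100}$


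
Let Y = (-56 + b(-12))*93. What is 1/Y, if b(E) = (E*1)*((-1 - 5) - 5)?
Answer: 1/7068 ≈ 0.00014148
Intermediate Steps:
b(E) = -11*E (b(E) = E*(-6 - 5) = E*(-11) = -11*E)
Y = 7068 (Y = (-56 - 11*(-12))*93 = (-56 + 132)*93 = 76*93 = 7068)
1/Y = 1/7068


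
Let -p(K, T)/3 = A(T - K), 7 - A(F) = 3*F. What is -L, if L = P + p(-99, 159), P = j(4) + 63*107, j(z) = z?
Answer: -9046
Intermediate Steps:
A(F) = 7 - 3*F
P = 6745 (P = 4 + 63*107 = 4 + 6741 = 6745)
p(K, T) = -21 - 9*K + 9*T (p(K, T) = -3*(7 - 3*(T - K)) = -3*(7 + (-3*T + 3*K)) = -3*(7 - 3*T + 3*K) = -21 - 9*K + 9*T)
L = 9046 (L = 6745 + (-21 - 9*(-99) + 9*159) = 6745 + (-21 + 891 + 1431) = 6745 + 2301 = 9046)
-L = -1*9046 = -9046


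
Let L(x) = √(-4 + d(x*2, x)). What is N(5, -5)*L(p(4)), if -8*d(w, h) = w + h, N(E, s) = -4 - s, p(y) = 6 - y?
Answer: I*√19/2 ≈ 2.1795*I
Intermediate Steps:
d(w, h) = -h/8 - w/8 (d(w, h) = -(w + h)/8 = -(h + w)/8 = -h/8 - w/8)
L(x) = √(-4 - 3*x/8) (L(x) = √(-4 + (-x/8 - x*2/8)) = √(-4 + (-x/8 - x/4)) = √(-4 - 3*x/8))
N(5, -5)*L(p(4)) = (-4 - 1*(-5))*(√(-64 - 6*(6 - 1*4))/4) = (-4 + 5)*(√(-64 - 6*(6 - 4))/4) = 1*(√(-64 - 6*2)/4) = 1*(√(-64 - 12)/4) = 1*(√(-76)/4) = 1*((2*I*√19)/4) = 1*(I*√19/2) = I*√19/2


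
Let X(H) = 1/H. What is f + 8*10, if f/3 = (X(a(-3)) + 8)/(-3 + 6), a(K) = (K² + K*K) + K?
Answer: 1321/15 ≈ 88.067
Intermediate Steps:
a(K) = K + 2*K² (a(K) = (K² + K²) + K = 2*K² + K = K + 2*K²)
f = 121/15 (f = 3*((1/(-3*(1 + 2*(-3))) + 8)/(-3 + 6)) = 3*((1/(-3*(1 - 6)) + 8)/3) = 3*((1/(-3*(-5)) + 8)*(⅓)) = 3*((1/15 + 8)*(⅓)) = 3*((121/15)*(⅓)) = 3*(121/45) = 121/15 ≈ 8.0667)
f + 8*10 = 121/15 + 8*10 = 121/15 + 80 = 1321/15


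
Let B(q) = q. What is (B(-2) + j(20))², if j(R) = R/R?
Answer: 1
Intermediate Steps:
j(R) = 1
(B(-2) + j(20))² = (-2 + 1)² = (-1)² = 1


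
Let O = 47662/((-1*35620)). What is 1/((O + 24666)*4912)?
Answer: 8905/1078865856824 ≈ 8.2540e-9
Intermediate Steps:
O = -23831/17810 (O = 47662/(-35620) = 47662*(-1/35620) = -23831/17810 ≈ -1.3381)
1/((O + 24666)*4912) = 1/((-23831/17810 + 24666)*4912) = (1/4912)/(439277629/17810) = (17810/439277629)*(1/4912) = 8905/1078865856824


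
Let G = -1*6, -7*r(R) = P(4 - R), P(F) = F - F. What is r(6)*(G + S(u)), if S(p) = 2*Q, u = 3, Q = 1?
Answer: 0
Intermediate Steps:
P(F) = 0
r(R) = 0 (r(R) = -1/7*0 = 0)
G = -6
S(p) = 2 (S(p) = 2*1 = 2)
r(6)*(G + S(u)) = 0*(-6 + 2) = 0*(-4) = 0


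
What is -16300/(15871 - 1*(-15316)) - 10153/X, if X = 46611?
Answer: -1076400911/1453657257 ≈ -0.74048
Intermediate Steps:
-16300/(15871 - 1*(-15316)) - 10153/X = -16300/(15871 - 1*(-15316)) - 10153/46611 = -16300/(15871 + 15316) - 10153*1/46611 = -16300/31187 - 10153/46611 = -1076400911/1453657257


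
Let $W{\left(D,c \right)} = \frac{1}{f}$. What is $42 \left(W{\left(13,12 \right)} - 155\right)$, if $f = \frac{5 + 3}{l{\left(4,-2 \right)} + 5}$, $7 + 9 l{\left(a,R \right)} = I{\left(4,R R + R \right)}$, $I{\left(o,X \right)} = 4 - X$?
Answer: $- \frac{19460}{3} \approx -6486.7$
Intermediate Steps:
$l{\left(a,R \right)} = - \frac{1}{3} - \frac{R}{9} - \frac{R^{2}}{9}$ ($l{\left(a,R \right)} = - \frac{7}{9} + \frac{4 - \left(R R + R\right)}{9} = - \frac{7}{9} + \frac{4 - \left(R^{2} + R\right)}{9} = - \frac{7}{9} + \frac{4 - \left(R + R^{2}\right)}{9} = - \frac{7}{9} + \frac{4 - R - R^{2}}{9} = - \frac{7}{9} - \left(- \frac{4}{9} + \frac{R}{9} + \frac{R^{2}}{9}\right) = - \frac{1}{3} - \frac{R}{9} - \frac{R^{2}}{9}$)
$f = \frac{9}{5}$ ($f = \frac{5 + 3}{\left(- \frac{1}{3} - - \frac{2 \left(1 - 2\right)}{9}\right) + 5} = \frac{8}{\left(- \frac{1}{3} - \left(- \frac{2}{9}\right) \left(-1\right)\right) + 5} = \frac{8}{\left(- \frac{1}{3} - \frac{2}{9}\right) + 5} = \frac{8}{- \frac{5}{9} + 5} = \frac{8}{\frac{40}{9}} = 8 \cdot \frac{9}{40} = \frac{9}{5} \approx 1.8$)
$W{\left(D,c \right)} = \frac{5}{9}$ ($W{\left(D,c \right)} = \frac{1}{\frac{9}{5}} = \frac{5}{9}$)
$42 \left(W{\left(13,12 \right)} - 155\right) = 42 \left(\frac{5}{9} - 155\right) = 42 \left(- \frac{1390}{9}\right) = - \frac{19460}{3}$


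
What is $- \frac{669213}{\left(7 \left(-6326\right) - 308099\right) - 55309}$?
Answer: $\frac{669213}{407690} \approx 1.6415$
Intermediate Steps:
$- \frac{669213}{\left(7 \left(-6326\right) - 308099\right) - 55309} = - \frac{669213}{\left(-44282 - 308099\right) - 55309} = - \frac{669213}{-352381 - 55309} = - \frac{669213}{-407690} = \left(-669213\right) \left(- \frac{1}{407690}\right) = \frac{669213}{407690}$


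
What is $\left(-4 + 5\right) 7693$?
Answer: $7693$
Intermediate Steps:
$\left(-4 + 5\right) 7693 = 1 \cdot 7693 = 7693$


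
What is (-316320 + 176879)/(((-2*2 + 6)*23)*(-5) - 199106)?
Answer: 139441/199336 ≈ 0.69953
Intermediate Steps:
(-316320 + 176879)/(((-2*2 + 6)*23)*(-5) - 199106) = -139441/(((-4 + 6)*23)*(-5) - 199106) = -139441/((2*23)*(-5) - 199106) = -139441/(46*(-5) - 199106) = -139441/(-230 - 199106) = -139441/(-199336) = -139441*(-1/199336) = 139441/199336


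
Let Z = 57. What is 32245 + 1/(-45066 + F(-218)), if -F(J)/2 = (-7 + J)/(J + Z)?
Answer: 233972170459/7256076 ≈ 32245.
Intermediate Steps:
F(J) = -2*(-7 + J)/(57 + J) (F(J) = -2*(-7 + J)/(J + 57) = -2*(-7 + J)/(57 + J))
32245 + 1/(-45066 + F(-218)) = 32245 + 1/(-45066 + 2*(7 - 1*(-218))/(57 - 218)) = 32245 + 1/(-45066 + 2*(7 + 218)/(-161)) = 32245 + 1/(-45066 + 2*(-1/161)*225) = 32245 + 1/(-45066 - 450/161) = 32245 + 1/(-7256076/161) = 32245 - 161/7256076 = 233972170459/7256076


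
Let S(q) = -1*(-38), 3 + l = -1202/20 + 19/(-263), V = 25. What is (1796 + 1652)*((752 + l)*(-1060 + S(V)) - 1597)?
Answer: -3199179707216/1315 ≈ -2.4328e+9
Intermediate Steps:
l = -166143/2630 (l = -3 + (-1202/20 + 19/(-263)) = -3 + (-1202*1/20 + 19*(-1/263)) = -3 + (-601/10 - 19/263) = -3 - 158253/2630 = -166143/2630 ≈ -63.172)
S(q) = 38
(1796 + 1652)*((752 + l)*(-1060 + S(V)) - 1597) = (1796 + 1652)*((752 - 166143/2630)*(-1060 + 38) - 1597) = 3448*((1811617/2630)*(-1022) - 1597) = 3448*(-925736287/1315 - 1597) = 3448*(-927836342/1315) = -3199179707216/1315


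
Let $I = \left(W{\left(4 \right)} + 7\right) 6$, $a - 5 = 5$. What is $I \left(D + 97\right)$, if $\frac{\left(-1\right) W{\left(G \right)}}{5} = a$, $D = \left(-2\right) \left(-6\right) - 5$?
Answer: $-26832$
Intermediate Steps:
$a = 10$ ($a = 5 + 5 = 10$)
$D = 7$ ($D = 12 - 5 = 7$)
$W{\left(G \right)} = -50$ ($W{\left(G \right)} = \left(-5\right) 10 = -50$)
$I = -258$ ($I = \left(-50 + 7\right) 6 = \left(-43\right) 6 = -258$)
$I \left(D + 97\right) = - 258 \left(7 + 97\right) = \left(-258\right) 104 = -26832$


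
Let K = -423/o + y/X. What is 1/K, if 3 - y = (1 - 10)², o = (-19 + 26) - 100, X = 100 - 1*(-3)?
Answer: 3193/12105 ≈ 0.26378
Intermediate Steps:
X = 103 (X = 100 + 3 = 103)
o = -93 (o = 7 - 100 = -93)
y = -78 (y = 3 - (1 - 10)² = 3 - 1*(-9)² = 3 - 1*81 = 3 - 81 = -78)
K = 12105/3193 (K = -423/(-93) - 78/103 = -423*(-1/93) - 78*1/103 = 141/31 - 78/103 = 12105/3193 ≈ 3.7911)
1/K = 1/(12105/3193) = 3193/12105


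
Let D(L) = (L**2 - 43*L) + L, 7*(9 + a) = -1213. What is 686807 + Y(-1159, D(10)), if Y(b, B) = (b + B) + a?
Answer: 4796020/7 ≈ 6.8515e+5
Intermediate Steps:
a = -1276/7 (a = -9 + (1/7)*(-1213) = -9 - 1213/7 = -1276/7 ≈ -182.29)
D(L) = L**2 - 42*L
Y(b, B) = -1276/7 + B + b (Y(b, B) = (b + B) - 1276/7 = (B + b) - 1276/7 = -1276/7 + B + b)
686807 + Y(-1159, D(10)) = 686807 + (-1276/7 + 10*(-42 + 10) - 1159) = 686807 + (-1276/7 + 10*(-32) - 1159) = 686807 + (-1276/7 - 320 - 1159) = 686807 - 11629/7 = 4796020/7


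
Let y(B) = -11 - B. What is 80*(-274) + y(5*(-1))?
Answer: -21926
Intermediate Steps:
80*(-274) + y(5*(-1)) = 80*(-274) + (-11 - 5*(-1)) = -21920 + (-11 - 1*(-5)) = -21920 + (-11 + 5) = -21920 - 6 = -21926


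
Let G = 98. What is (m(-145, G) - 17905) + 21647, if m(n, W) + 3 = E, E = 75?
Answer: 3814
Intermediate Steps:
m(n, W) = 72 (m(n, W) = -3 + 75 = 72)
(m(-145, G) - 17905) + 21647 = (72 - 17905) + 21647 = -17833 + 21647 = 3814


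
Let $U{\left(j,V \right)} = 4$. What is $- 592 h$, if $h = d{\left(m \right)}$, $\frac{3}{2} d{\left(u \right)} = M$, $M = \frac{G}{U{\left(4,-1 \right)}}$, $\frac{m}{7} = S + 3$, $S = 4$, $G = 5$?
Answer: $- \frac{1480}{3} \approx -493.33$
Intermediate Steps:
$m = 49$ ($m = 7 \left(4 + 3\right) = 7 \cdot 7 = 49$)
$M = \frac{5}{4} \approx 1.25$
$d{\left(u \right)} = \frac{5}{6}$ ($d{\left(u \right)} = \frac{2}{3} \cdot \frac{5}{4} = \frac{5}{6}$)
$h = \frac{5}{6} \approx 0.83333$
$- 592 h = \left(-592\right) \frac{5}{6} = - \frac{1480}{3}$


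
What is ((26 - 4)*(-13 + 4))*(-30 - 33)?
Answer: 12474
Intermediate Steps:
((26 - 4)*(-13 + 4))*(-30 - 33) = (22*(-9))*(-63) = -198*(-63) = 12474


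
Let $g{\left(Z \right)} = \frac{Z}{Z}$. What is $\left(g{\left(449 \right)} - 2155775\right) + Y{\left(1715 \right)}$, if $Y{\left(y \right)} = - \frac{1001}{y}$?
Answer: $- \frac{528164773}{245} \approx -2.1558 \cdot 10^{6}$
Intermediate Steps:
$g{\left(Z \right)} = 1$
$\left(g{\left(449 \right)} - 2155775\right) + Y{\left(1715 \right)} = \left(1 - 2155775\right) - \frac{1001}{1715} = -2155774 - \frac{143}{245} = - \frac{528164773}{245}$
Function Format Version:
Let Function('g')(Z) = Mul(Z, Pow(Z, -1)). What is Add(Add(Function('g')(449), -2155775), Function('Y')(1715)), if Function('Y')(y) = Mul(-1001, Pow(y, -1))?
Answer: Rational(-528164773, 245) ≈ -2.1558e+6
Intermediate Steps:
Function('g')(Z) = 1
Add(Add(Function('g')(449), -2155775), Function('Y')(1715)) = Add(Add(1, -2155775), Mul(-1001, Pow(1715, -1))) = Add(-2155774, Mul(-1001, Rational(1, 1715))) = Add(-2155774, Rational(-143, 245)) = Rational(-528164773, 245)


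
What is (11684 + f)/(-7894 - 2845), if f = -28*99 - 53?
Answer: -8859/10739 ≈ -0.82494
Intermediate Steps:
f = -2825 (f = -2772 - 53 = -2825)
(11684 + f)/(-7894 - 2845) = (11684 - 2825)/(-7894 - 2845) = 8859/(-10739) = 8859*(-1/10739) = -8859/10739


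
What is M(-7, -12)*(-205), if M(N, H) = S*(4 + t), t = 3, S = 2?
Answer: -2870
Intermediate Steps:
M(N, H) = 14 (M(N, H) = 2*(4 + 3) = 2*7 = 14)
M(-7, -12)*(-205) = 14*(-205) = -2870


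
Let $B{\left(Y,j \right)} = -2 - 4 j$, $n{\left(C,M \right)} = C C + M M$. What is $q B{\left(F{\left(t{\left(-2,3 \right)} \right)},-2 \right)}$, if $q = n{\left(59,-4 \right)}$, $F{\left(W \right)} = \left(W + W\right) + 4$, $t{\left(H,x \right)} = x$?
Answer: $20982$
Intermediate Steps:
$n{\left(C,M \right)} = C^{2} + M^{2}$
$F{\left(W \right)} = 4 + 2 W$ ($F{\left(W \right)} = 2 W + 4 = 4 + 2 W$)
$q = 3497$ ($q = 59^{2} + \left(-4\right)^{2} = 3481 + 16 = 3497$)
$q B{\left(F{\left(t{\left(-2,3 \right)} \right)},-2 \right)} = 3497 \left(-2 - -8\right) = 3497 \left(-2 + 8\right) = 3497 \cdot 6 = 20982$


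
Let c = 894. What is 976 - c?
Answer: 82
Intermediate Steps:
976 - c = 976 - 1*894 = 976 - 894 = 82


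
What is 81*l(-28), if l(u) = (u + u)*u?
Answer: 127008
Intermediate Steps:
l(u) = 2*u**2 (l(u) = (2*u)*u = 2*u**2)
81*l(-28) = 81*(2*(-28)**2) = 81*(2*784) = 81*1568 = 127008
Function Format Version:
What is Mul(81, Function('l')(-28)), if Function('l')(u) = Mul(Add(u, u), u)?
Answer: 127008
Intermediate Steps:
Function('l')(u) = Mul(2, Pow(u, 2)) (Function('l')(u) = Mul(Mul(2, u), u) = Mul(2, Pow(u, 2)))
Mul(81, Function('l')(-28)) = Mul(81, Mul(2, Pow(-28, 2))) = Mul(81, Mul(2, 784)) = Mul(81, 1568) = 127008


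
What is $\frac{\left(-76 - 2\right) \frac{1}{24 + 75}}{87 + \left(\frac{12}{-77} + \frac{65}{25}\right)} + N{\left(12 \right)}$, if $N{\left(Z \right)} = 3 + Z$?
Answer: $\frac{774355}{51654} \approx 14.991$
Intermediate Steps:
$\frac{\left(-76 - 2\right) \frac{1}{24 + 75}}{87 + \left(\frac{12}{-77} + \frac{65}{25}\right)} + N{\left(12 \right)} = \frac{\left(-76 - 2\right) \frac{1}{24 + 75}}{87 + \left(\frac{12}{-77} + \frac{65}{25}\right)} + \left(3 + 12\right) = \frac{\left(-78\right) \frac{1}{99}}{87 + \left(12 \left(- \frac{1}{77}\right) + 65 \cdot \frac{1}{25}\right)} + 15 = \frac{\left(-78\right) \frac{1}{99}}{87 + \left(- \frac{12}{77} + \frac{13}{5}\right)} + 15 = - \frac{26}{33 \left(87 + \frac{941}{385}\right)} + 15 = - \frac{26}{33 \cdot \frac{34436}{385}} + 15 = \left(- \frac{26}{33}\right) \frac{385}{34436} + 15 = - \frac{455}{51654} + 15 = \frac{774355}{51654}$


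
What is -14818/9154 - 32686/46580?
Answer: -247357521/106598330 ≈ -2.3205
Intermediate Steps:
-14818/9154 - 32686/46580 = -14818*1/9154 - 32686*1/46580 = -7409/4577 - 16343/23290 = -247357521/106598330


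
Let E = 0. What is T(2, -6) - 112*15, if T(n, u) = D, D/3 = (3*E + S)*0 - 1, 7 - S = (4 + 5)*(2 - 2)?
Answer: -1683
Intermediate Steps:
S = 7 (S = 7 - (4 + 5)*(2 - 2) = 7 - 9*0 = 7 - 1*0 = 7 + 0 = 7)
D = -3 (D = 3*((3*0 + 7)*0 - 1) = 3*((0 + 7)*0 - 1) = 3*(7*0 - 1) = 3*(0 - 1) = 3*(-1) = -3)
T(n, u) = -3
T(2, -6) - 112*15 = -3 - 112*15 = -3 - 1680 = -1683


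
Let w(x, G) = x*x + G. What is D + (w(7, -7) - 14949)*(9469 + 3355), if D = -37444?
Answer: -191204812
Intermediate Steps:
w(x, G) = G + x**2 (w(x, G) = x**2 + G = G + x**2)
D + (w(7, -7) - 14949)*(9469 + 3355) = -37444 + ((-7 + 7**2) - 14949)*(9469 + 3355) = -37444 + ((-7 + 49) - 14949)*12824 = -37444 + (42 - 14949)*12824 = -37444 - 14907*12824 = -37444 - 191167368 = -191204812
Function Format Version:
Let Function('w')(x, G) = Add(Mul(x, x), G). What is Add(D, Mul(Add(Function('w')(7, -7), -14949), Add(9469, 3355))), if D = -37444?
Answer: -191204812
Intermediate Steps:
Function('w')(x, G) = Add(G, Pow(x, 2)) (Function('w')(x, G) = Add(Pow(x, 2), G) = Add(G, Pow(x, 2)))
Add(D, Mul(Add(Function('w')(7, -7), -14949), Add(9469, 3355))) = Add(-37444, Mul(Add(Add(-7, Pow(7, 2)), -14949), Add(9469, 3355))) = Add(-37444, Mul(Add(Add(-7, 49), -14949), 12824)) = Add(-37444, Mul(Add(42, -14949), 12824)) = Add(-37444, Mul(-14907, 12824)) = Add(-37444, -191167368) = -191204812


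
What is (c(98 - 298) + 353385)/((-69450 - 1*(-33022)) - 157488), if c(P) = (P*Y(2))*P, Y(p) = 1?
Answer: -393385/193916 ≈ -2.0286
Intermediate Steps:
c(P) = P**2 (c(P) = (P*1)*P = P*P = P**2)
(c(98 - 298) + 353385)/((-69450 - 1*(-33022)) - 157488) = ((98 - 298)**2 + 353385)/((-69450 - 1*(-33022)) - 157488) = ((-200)**2 + 353385)/((-69450 + 33022) - 157488) = (40000 + 353385)/(-36428 - 157488) = 393385/(-193916) = 393385*(-1/193916) = -393385/193916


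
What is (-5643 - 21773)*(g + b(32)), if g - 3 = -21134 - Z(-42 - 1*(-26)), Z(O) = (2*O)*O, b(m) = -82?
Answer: 595612600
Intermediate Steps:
Z(O) = 2*O**2
g = -21643 (g = 3 + (-21134 - 2*(-42 - 1*(-26))**2) = 3 + (-21134 - 2*(-42 + 26)**2) = 3 + (-21134 - 2*(-16)**2) = 3 + (-21134 - 2*256) = 3 + (-21134 - 1*512) = 3 + (-21134 - 512) = 3 - 21646 = -21643)
(-5643 - 21773)*(g + b(32)) = (-5643 - 21773)*(-21643 - 82) = -27416*(-21725) = 595612600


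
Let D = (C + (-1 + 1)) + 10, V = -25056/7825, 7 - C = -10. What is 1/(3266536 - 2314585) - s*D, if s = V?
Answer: 644006282737/7449016575 ≈ 86.455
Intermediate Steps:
C = 17 (C = 7 - 1*(-10) = 7 + 10 = 17)
V = -25056/7825 (V = -25056*1/7825 = -25056/7825 ≈ -3.2020)
s = -25056/7825 ≈ -3.2020
D = 27 (D = (17 + (-1 + 1)) + 10 = (17 + 0) + 10 = 17 + 10 = 27)
1/(3266536 - 2314585) - s*D = 1/(3266536 - 2314585) - (-25056)*27/7825 = 1/951951 - 1*(-676512/7825) = 1/951951 + 676512/7825 = 644006282737/7449016575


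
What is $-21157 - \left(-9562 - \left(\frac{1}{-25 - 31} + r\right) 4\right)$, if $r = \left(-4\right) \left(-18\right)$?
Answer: $- \frac{158299}{14} \approx -11307.0$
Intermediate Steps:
$r = 72$
$-21157 - \left(-9562 - \left(\frac{1}{-25 - 31} + r\right) 4\right) = -21157 - \left(-9562 - \left(\frac{1}{-25 - 31} + 72\right) 4\right) = -21157 - \left(-9562 - \left(\frac{1}{-56} + 72\right) 4\right) = -21157 - \left(-9562 - \left(- \frac{1}{56} + 72\right) 4\right) = -21157 - \left(-9562 - \frac{4031}{56} \cdot 4\right) = -21157 - \left(-9562 - \frac{4031}{14}\right) = -21157 - - \frac{137899}{14} = -21157 + \frac{137899}{14} = - \frac{158299}{14}$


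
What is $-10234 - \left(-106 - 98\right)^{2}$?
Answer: $-51850$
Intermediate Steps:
$-10234 - \left(-106 - 98\right)^{2} = -10234 - \left(-204\right)^{2} = -10234 - 41616 = -51850$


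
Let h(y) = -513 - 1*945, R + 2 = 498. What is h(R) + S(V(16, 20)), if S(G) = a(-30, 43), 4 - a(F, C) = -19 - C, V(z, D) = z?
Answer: -1392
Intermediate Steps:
R = 496 (R = -2 + 498 = 496)
h(y) = -1458 (h(y) = -513 - 945 = -1458)
a(F, C) = 23 + C (a(F, C) = 4 - (-19 - C) = 4 + (19 + C) = 23 + C)
S(G) = 66 (S(G) = 23 + 43 = 66)
h(R) + S(V(16, 20)) = -1458 + 66 = -1392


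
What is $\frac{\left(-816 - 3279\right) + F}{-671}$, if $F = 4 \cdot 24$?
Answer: $\frac{3999}{671} \approx 5.9598$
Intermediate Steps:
$F = 96$
$\frac{\left(-816 - 3279\right) + F}{-671} = \frac{\left(-816 - 3279\right) + 96}{-671} = \left(-4095 + 96\right) \left(- \frac{1}{671}\right) = \left(-3999\right) \left(- \frac{1}{671}\right) = \frac{3999}{671}$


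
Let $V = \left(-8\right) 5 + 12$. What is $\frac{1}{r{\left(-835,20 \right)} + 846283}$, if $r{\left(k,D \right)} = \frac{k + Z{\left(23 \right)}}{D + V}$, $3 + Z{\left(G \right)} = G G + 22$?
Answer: $\frac{8}{6770551} \approx 1.1816 \cdot 10^{-6}$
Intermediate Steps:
$Z{\left(G \right)} = 19 + G^{2}$ ($Z{\left(G \right)} = -3 + \left(G G + 22\right) = -3 + \left(G^{2} + 22\right) = -3 + \left(22 + G^{2}\right) = 19 + G^{2}$)
$V = -28$ ($V = -40 + 12 = -28$)
$r{\left(k,D \right)} = \frac{548 + k}{-28 + D}$ ($r{\left(k,D \right)} = \frac{k + \left(19 + 23^{2}\right)}{D - 28} = \frac{k + \left(19 + 529\right)}{-28 + D} = \frac{k + 548}{-28 + D} = \frac{548 + k}{-28 + D}$)
$\frac{1}{r{\left(-835,20 \right)} + 846283} = \frac{1}{\frac{548 - 835}{-28 + 20} + 846283} = \frac{1}{\frac{1}{-8} \left(-287\right) + 846283} = \frac{1}{\left(- \frac{1}{8}\right) \left(-287\right) + 846283} = \frac{1}{\frac{287}{8} + 846283} = \frac{1}{\frac{6770551}{8}} = \frac{8}{6770551}$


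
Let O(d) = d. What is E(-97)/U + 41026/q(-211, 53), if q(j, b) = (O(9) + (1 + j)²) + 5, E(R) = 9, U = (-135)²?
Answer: 41560882/44665425 ≈ 0.93049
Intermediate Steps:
U = 18225
q(j, b) = 14 + (1 + j)² (q(j, b) = (9 + (1 + j)²) + 5 = 14 + (1 + j)²)
E(-97)/U + 41026/q(-211, 53) = 9/18225 + 41026/(14 + (1 - 211)²) = 9*(1/18225) + 41026/(14 + (-210)²) = 1/2025 + 41026/(14 + 44100) = 1/2025 + 41026/44114 = 1/2025 + 41026*(1/44114) = 1/2025 + 20513/22057 = 41560882/44665425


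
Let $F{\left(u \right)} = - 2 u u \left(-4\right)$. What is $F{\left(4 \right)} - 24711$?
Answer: $-24583$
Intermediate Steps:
$F{\left(u \right)} = 8 u^{2}$ ($F{\left(u \right)} = - 2 u \left(- 4 u\right) = 8 u^{2}$)
$F{\left(4 \right)} - 24711 = 8 \cdot 4^{2} - 24711 = 8 \cdot 16 - 24711 = 128 - 24711 = -24583$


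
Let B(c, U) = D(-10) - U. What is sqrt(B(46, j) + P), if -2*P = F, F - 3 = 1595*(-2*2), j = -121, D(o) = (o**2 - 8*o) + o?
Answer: sqrt(13918)/2 ≈ 58.987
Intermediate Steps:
D(o) = o**2 - 7*o
F = -6377 (F = 3 + 1595*(-2*2) = 3 + 1595*(-4) = 3 - 6380 = -6377)
B(c, U) = 170 - U (B(c, U) = -10*(-7 - 10) - U = -10*(-17) - U = 170 - U)
P = 6377/2 (P = -1/2*(-6377) = 6377/2 ≈ 3188.5)
sqrt(B(46, j) + P) = sqrt((170 - 1*(-121)) + 6377/2) = sqrt((170 + 121) + 6377/2) = sqrt(291 + 6377/2) = sqrt(6959/2) = sqrt(13918)/2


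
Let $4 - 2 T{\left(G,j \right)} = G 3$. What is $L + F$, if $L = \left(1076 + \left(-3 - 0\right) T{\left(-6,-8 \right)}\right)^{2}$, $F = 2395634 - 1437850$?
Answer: $2045633$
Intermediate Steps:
$T{\left(G,j \right)} = 2 - \frac{3 G}{2}$ ($T{\left(G,j \right)} = 2 - \frac{G 3}{2} = 2 - \frac{3 G}{2}$)
$F = 957784$ ($F = 2395634 - 1437850 = 957784$)
$L = 1087849$ ($L = \left(1076 + \left(-3 - 0\right) \left(2 - -9\right)\right)^{2} = \left(1076 + \left(-3 + 0\right) \left(2 + 9\right)\right)^{2} = \left(1076 - 33\right)^{2} = 1043^{2} = 1087849$)
$L + F = 1087849 + 957784 = 2045633$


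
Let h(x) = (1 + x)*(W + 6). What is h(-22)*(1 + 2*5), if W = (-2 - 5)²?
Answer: -12705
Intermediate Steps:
W = 49 (W = (-7)² = 49)
h(x) = 55 + 55*x (h(x) = (1 + x)*(49 + 6) = (1 + x)*55 = 55 + 55*x)
h(-22)*(1 + 2*5) = (55 + 55*(-22))*(1 + 2*5) = (55 - 1210)*(1 + 10) = -1155*11 = -12705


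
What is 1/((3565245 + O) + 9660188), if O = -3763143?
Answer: 1/9462290 ≈ 1.0568e-7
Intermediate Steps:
1/((3565245 + O) + 9660188) = 1/((3565245 - 3763143) + 9660188) = 1/(-197898 + 9660188) = 1/9462290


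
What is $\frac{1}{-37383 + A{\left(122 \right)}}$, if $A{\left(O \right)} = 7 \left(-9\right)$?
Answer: $- \frac{1}{37446} \approx -2.6705 \cdot 10^{-5}$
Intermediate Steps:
$A{\left(O \right)} = -63$
$\frac{1}{-37383 + A{\left(122 \right)}} = \frac{1}{-37383 - 63} = \frac{1}{-37446} = - \frac{1}{37446}$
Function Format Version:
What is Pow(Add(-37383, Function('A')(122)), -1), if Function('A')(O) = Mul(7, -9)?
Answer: Rational(-1, 37446) ≈ -2.6705e-5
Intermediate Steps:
Function('A')(O) = -63
Pow(Add(-37383, Function('A')(122)), -1) = Pow(Add(-37383, -63), -1) = Pow(-37446, -1) = Rational(-1, 37446)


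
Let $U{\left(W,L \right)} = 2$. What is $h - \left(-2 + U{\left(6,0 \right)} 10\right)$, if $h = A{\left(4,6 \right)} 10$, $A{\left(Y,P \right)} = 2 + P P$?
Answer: $362$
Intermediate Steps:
$A{\left(Y,P \right)} = 2 + P^{2}$
$h = 380$ ($h = \left(2 + 6^{2}\right) 10 = \left(2 + 36\right) 10 = 38 \cdot 10 = 380$)
$h - \left(-2 + U{\left(6,0 \right)} 10\right) = 380 - \left(-2 + 2 \cdot 10\right) = 380 - \left(-2 + 20\right) = 380 - 18 = 362$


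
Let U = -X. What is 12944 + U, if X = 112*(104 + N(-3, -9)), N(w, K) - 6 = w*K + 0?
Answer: -2400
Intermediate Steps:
N(w, K) = 6 + K*w (N(w, K) = 6 + (w*K + 0) = 6 + (K*w + 0) = 6 + K*w)
X = 15344 (X = 112*(104 + (6 - 9*(-3))) = 112*(104 + (6 + 27)) = 112*(104 + 33) = 112*137 = 15344)
U = -15344 (U = -1*15344 = -15344)
12944 + U = 12944 - 15344 = -2400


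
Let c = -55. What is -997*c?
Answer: 54835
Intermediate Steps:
-997*c = -997*(-55) = 54835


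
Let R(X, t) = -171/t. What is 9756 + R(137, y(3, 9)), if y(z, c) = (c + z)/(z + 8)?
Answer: 38397/4 ≈ 9599.3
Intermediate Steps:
y(z, c) = (c + z)/(8 + z)
9756 + R(137, y(3, 9)) = 9756 - 171*(8 + 3)/(9 + 3) = 9756 - 171/(12/11) = 9756 - 171/((1/11)*12) = 9756 - 171/12/11 = 9756 - 171*11/12 = 9756 - 627/4 = 38397/4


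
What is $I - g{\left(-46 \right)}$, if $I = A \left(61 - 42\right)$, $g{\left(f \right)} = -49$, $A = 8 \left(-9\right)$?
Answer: $-1319$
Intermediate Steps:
$A = -72$
$I = -1368$ ($I = - 72 \left(61 - 42\right) = \left(-72\right) 19 = -1368$)
$I - g{\left(-46 \right)} = -1368 - -49 = -1368 + 49 = -1319$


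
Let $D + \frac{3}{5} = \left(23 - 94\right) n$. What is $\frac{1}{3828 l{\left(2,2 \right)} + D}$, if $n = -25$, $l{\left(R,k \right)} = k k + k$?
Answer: $\frac{5}{123712} \approx 4.0416 \cdot 10^{-5}$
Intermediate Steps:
$l{\left(R,k \right)} = k + k^{2}$ ($l{\left(R,k \right)} = k^{2} + k = k + k^{2}$)
$D = \frac{8872}{5}$ ($D = - \frac{3}{5} + \left(23 - 94\right) \left(-25\right) = - \frac{3}{5} - -1775 = - \frac{3}{5} + 1775 = \frac{8872}{5} \approx 1774.4$)
$\frac{1}{3828 l{\left(2,2 \right)} + D} = \frac{1}{3828 \cdot 2 \left(1 + 2\right) + \frac{8872}{5}} = \frac{1}{3828 \cdot 2 \cdot 3 + \frac{8872}{5}} = \frac{1}{3828 \cdot 6 + \frac{8872}{5}} = \frac{1}{22968 + \frac{8872}{5}} = \frac{1}{\frac{123712}{5}} = \frac{5}{123712}$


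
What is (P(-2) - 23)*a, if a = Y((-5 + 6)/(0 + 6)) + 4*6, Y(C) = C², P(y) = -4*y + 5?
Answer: -4325/18 ≈ -240.28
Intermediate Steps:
P(y) = 5 - 4*y
a = 865/36 (a = ((-5 + 6)/(0 + 6))² + 4*6 = (1/6)² + 24 = (1*(⅙))² + 24 = (⅙)² + 24 = 1/36 + 24 = 865/36 ≈ 24.028)
(P(-2) - 23)*a = ((5 - 4*(-2)) - 23)*(865/36) = ((5 + 8) - 23)*(865/36) = (13 - 23)*(865/36) = -10*865/36 = -4325/18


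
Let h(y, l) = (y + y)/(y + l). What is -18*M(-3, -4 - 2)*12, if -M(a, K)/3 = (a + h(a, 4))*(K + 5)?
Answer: 5832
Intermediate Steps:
h(y, l) = 2*y/(l + y) (h(y, l) = (2*y)/(l + y) = 2*y/(l + y))
M(a, K) = -3*(5 + K)*(a + 2*a/(4 + a)) (M(a, K) = -3*(a + 2*a/(4 + a))*(K + 5) = -3*(a + 2*a/(4 + a))*(5 + K) = -3*(5 + K)*(a + 2*a/(4 + a)))
-18*M(-3, -4 - 2)*12 = -54*(-3)*(-10 - 2*(-4 - 2) + (-5 - (-4 - 2))*(4 - 3))/(4 - 3)*12 = -54*(-3)*(-10 - 2*(-6) + (-5 - 1*(-6))*1)/1*12 = -54*(-3)*(-10 + 12 + (-5 + 6)*1)*12 = -54*(-3)*(-10 + 12 + 1*1)*12 = -54*(-3)*(-10 + 12 + 1)*12 = -54*(-3)*3*12 = -18*(-27)*12 = 486*12 = 5832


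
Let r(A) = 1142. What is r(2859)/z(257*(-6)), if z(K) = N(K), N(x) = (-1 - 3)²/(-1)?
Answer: -571/8 ≈ -71.375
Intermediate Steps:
N(x) = -16 (N(x) = (-4)²*(-1) = 16*(-1) = -16)
z(K) = -16
r(2859)/z(257*(-6)) = 1142/(-16) = 1142*(-1/16) = -571/8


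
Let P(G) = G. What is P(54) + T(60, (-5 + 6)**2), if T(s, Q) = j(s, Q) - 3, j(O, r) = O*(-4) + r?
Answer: -188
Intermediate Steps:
j(O, r) = r - 4*O (j(O, r) = -4*O + r = r - 4*O)
T(s, Q) = -3 + Q - 4*s (T(s, Q) = (Q - 4*s) - 3 = -3 + Q - 4*s)
P(54) + T(60, (-5 + 6)**2) = 54 + (-3 + (-5 + 6)**2 - 4*60) = 54 + (-3 + 1**2 - 240) = 54 + (-3 + 1 - 240) = 54 - 242 = -188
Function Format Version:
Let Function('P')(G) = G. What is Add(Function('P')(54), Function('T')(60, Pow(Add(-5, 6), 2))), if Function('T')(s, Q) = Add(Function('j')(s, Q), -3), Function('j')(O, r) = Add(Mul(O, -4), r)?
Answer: -188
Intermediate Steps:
Function('j')(O, r) = Add(r, Mul(-4, O)) (Function('j')(O, r) = Add(Mul(-4, O), r) = Add(r, Mul(-4, O)))
Function('T')(s, Q) = Add(-3, Q, Mul(-4, s)) (Function('T')(s, Q) = Add(Add(Q, Mul(-4, s)), -3) = Add(-3, Q, Mul(-4, s)))
Add(Function('P')(54), Function('T')(60, Pow(Add(-5, 6), 2))) = Add(54, Add(-3, Pow(Add(-5, 6), 2), Mul(-4, 60))) = Add(54, Add(-3, Pow(1, 2), -240)) = Add(54, Add(-3, 1, -240)) = Add(54, -242) = -188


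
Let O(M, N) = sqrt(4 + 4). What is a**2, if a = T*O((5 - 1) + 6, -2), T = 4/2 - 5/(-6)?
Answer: 578/9 ≈ 64.222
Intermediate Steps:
T = 17/6 (T = 4*(1/2) - 5*(-1/6) = 2 + 5/6 = 17/6 ≈ 2.8333)
O(M, N) = 2*sqrt(2) (O(M, N) = sqrt(8) = 2*sqrt(2))
a = 17*sqrt(2)/3 (a = 17*(2*sqrt(2))/6 = 17*sqrt(2)/3 ≈ 8.0139)
a**2 = (17*sqrt(2)/3)**2 = 578/9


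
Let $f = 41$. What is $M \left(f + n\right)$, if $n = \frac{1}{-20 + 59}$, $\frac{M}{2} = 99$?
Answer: $\frac{105600}{13} \approx 8123.1$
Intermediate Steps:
$M = 198$ ($M = 2 \cdot 99 = 198$)
$n = \frac{1}{39} \approx 0.025641$
$M \left(f + n\right) = 198 \left(41 + \frac{1}{39}\right) = 198 \cdot \frac{1600}{39} = \frac{105600}{13}$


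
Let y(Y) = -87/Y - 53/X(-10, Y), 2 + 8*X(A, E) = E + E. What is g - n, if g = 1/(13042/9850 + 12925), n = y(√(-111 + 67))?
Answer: (-209384744019*I + 2769411701*√11)/(700283606*(I + 2*√11)) ≈ -4.711 - 44.366*I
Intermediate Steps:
X(A, E) = -¼ + E/4 (X(A, E) = -¼ + (E + E)/8 = -¼ + (2*E)/8 = -¼ + E/4)
y(Y) = -87/Y - 53/(-¼ + Y/4)
n = -I*√11*(87 - 598*I*√11)/(22*(-1 + 2*I*√11)) (n = (87 - 299*√(-111 + 67))/((√(-111 + 67))*(-1 + √(-111 + 67))) = (87 - 598*I*√11)/((√(-44))*(-1 + √(-44))) = (87 - 598*I*√11)/(((2*I*√11))*(-1 + 2*I*√11)) = (-I*√11/22)*(87 - 598*I*√11)/(-1 + 2*I*√11) = -I*√11*(87 - 598*I*√11)/(22*(-1 + 2*I*√11)) ≈ 4.7111 + 44.366*I)
g = 4925/63662146 (g = 1/(13042*(1/9850) + 12925) = 1/(6521/4925 + 12925) = 1/(63662146/4925) = 4925/63662146 ≈ 7.7361e-5)
g - n = 4925/63662146 - (-87*√11 + 6578*I)/(22*(I + 2*√11))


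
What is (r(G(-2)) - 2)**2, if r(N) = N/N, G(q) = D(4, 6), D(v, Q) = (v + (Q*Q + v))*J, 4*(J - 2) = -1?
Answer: 1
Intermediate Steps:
J = 7/4 (J = 2 + (1/4)*(-1) = 2 - 1/4 = 7/4 ≈ 1.7500)
D(v, Q) = 7*v/2 + 7*Q**2/4 (D(v, Q) = (v + (Q*Q + v))*(7/4) = (v + (Q**2 + v))*(7/4) = (v + (v + Q**2))*(7/4) = (Q**2 + 2*v)*(7/4) = 7*v/2 + 7*Q**2/4)
G(q) = 77 (G(q) = (7/2)*4 + (7/4)*6**2 = 14 + (7/4)*36 = 14 + 63 = 77)
r(N) = 1
(r(G(-2)) - 2)**2 = (1 - 2)**2 = (-1)**2 = 1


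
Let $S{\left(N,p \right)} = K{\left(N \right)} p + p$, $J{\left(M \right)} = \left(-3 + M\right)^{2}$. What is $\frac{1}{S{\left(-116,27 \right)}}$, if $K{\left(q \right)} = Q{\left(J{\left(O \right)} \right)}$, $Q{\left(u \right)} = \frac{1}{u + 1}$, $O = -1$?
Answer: $\frac{17}{486} \approx 0.034979$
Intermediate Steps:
$Q{\left(u \right)} = \frac{1}{1 + u}$
$K{\left(q \right)} = \frac{1}{17}$ ($K{\left(q \right)} = \frac{1}{1 + \left(-3 - 1\right)^{2}} = \frac{1}{1 + \left(-4\right)^{2}} = \frac{1}{1 + 16} = \frac{1}{17}$)
$S{\left(N,p \right)} = \frac{18 p}{17}$ ($S{\left(N,p \right)} = \frac{p}{17} + p = \frac{18 p}{17}$)
$\frac{1}{S{\left(-116,27 \right)}} = \frac{1}{\frac{18}{17} \cdot 27} = \frac{1}{\frac{486}{17}} = \frac{17}{486}$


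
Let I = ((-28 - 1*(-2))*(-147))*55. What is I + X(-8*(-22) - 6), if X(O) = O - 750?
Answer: 209630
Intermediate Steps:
X(O) = -750 + O
I = 210210 (I = ((-28 + 2)*(-147))*55 = -26*(-147)*55 = 3822*55 = 210210)
I + X(-8*(-22) - 6) = 210210 + (-750 + (-8*(-22) - 6)) = 210210 + (-750 + (176 - 6)) = 210210 + (-750 + 170) = 210210 - 580 = 209630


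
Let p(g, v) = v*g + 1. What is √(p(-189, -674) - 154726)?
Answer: I*√27339 ≈ 165.35*I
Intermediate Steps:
p(g, v) = 1 + g*v (p(g, v) = g*v + 1 = 1 + g*v)
√(p(-189, -674) - 154726) = √((1 - 189*(-674)) - 154726) = √((1 + 127386) - 154726) = √(127387 - 154726) = √(-27339) = I*√27339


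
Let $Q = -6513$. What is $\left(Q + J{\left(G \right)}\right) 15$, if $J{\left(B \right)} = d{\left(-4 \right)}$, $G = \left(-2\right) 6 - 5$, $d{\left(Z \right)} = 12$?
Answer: $-97515$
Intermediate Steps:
$G = -17$ ($G = -12 - 5 = -17$)
$J{\left(B \right)} = 12$
$\left(Q + J{\left(G \right)}\right) 15 = \left(-6513 + 12\right) 15 = \left(-6501\right) 15 = -97515$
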